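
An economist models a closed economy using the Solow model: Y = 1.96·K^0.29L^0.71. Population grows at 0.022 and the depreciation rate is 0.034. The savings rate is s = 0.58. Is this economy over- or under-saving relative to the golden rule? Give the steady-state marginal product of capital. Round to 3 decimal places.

Break-even investment rate: n + δ = 0.022 + 0.034 = 0.056.
Steady-state k*: s·A·k^0.29 = 0.056·k gives k* = (0.58·1.96/0.056)^(1/0.71) ≈ 69.4294.
MPK = 0.29·1.96·69.4294^(-0.71) ≈ 0.0280.
MPK < n+δ = 0.056, so the economy is dynamically inefficient (over-saving).

over-saving; MPK ≈ 0.028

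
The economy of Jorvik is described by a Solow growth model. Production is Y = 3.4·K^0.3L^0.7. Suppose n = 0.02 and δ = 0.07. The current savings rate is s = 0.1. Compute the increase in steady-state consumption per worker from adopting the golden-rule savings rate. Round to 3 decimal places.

Δc ≈ 1.328

Break-even investment rate: n + δ = 0.02 + 0.07 = 0.09.
Current steady state (s = 0.1): k* = (0.1·3.4/0.09)^(1/0.7) ≈ 6.6776, y* = 3.4·6.6776^0.3 ≈ 6.0099, c* = (1−0.1)·6.0099 ≈ 5.4089.
Golden rule sets MPK = n+δ: 0.3·3.4·k^(0.3−1) = 0.09, so k_gold = (0.3·3.4/0.09)^(1/0.7) ≈ 32.0793.
y_gold = 3.4·32.0793^0.3 ≈ 9.6238, c_gold = y_gold − 0.09·k_gold ≈ 6.7367.
Gain: Δc = 6.7367 − 5.4089 ≈ 1.3278.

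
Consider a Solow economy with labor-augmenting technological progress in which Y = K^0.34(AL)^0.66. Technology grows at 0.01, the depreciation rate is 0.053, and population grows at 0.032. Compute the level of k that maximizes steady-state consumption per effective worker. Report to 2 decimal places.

n + g + δ = 0.032 + 0.01 + 0.053 = 0.095.
Setting f'(k) = n+g+δ gives 0.34·k^(0.34−1) = 0.095, hence k_gold = (0.34/0.095)^(1/0.66) ≈ 6.9028.

k_gold ≈ 6.90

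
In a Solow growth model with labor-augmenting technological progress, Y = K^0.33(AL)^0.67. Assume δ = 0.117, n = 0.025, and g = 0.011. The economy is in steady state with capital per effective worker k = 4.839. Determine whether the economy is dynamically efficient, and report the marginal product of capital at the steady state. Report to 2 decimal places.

n + g + δ = 0.025 + 0.011 + 0.117 = 0.153.
MPK = 0.33·k^(0.33−1) = 0.33·4.839^(-0.67) ≈ 0.1147.
MPK < 0.153, so the economy is dynamically inefficient (over-saving).

dynamically inefficient; MPK ≈ 0.11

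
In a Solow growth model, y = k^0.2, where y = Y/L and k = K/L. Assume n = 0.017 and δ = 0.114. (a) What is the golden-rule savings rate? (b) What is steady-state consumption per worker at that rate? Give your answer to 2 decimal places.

(a) s_gold = 0.20; (b) c_gold ≈ 0.89

n + δ = 0.017 + 0.114 = 0.131.
For Cobb-Douglas, s_gold equals capital's share: s_gold = 0.2.
At the golden rule the marginal product of capital equals n+δ: 0.2·k^(0.2−1) = 0.131. Solving, k_gold = (0.2/0.131)^(1/0.8) ≈ 1.6971.
y_gold = 1.6971^0.2 ≈ 1.1116; c_gold = (1−0.2)·y_gold ≈ 0.8893.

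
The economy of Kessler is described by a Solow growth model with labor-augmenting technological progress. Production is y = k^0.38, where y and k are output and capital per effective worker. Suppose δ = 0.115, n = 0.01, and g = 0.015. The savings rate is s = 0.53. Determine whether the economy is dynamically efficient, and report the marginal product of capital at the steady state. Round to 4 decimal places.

n + g + δ = 0.01 + 0.015 + 0.115 = 0.14.
Steady-state k*: s·k^0.38 = 0.14·k gives k* = (0.53/0.14)^(1/0.62) ≈ 8.5604.
MPK = 0.38·8.5604^(-0.62) ≈ 0.1004.
MPK < n+g+δ = 0.14, so the economy is dynamically inefficient (over-saving).

dynamically inefficient; MPK ≈ 0.1004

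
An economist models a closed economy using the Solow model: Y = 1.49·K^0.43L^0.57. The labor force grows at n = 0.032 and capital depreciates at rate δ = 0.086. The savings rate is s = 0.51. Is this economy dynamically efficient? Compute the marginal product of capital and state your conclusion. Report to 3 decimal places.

dynamically inefficient; MPK ≈ 0.099

n + δ = 0.032 + 0.086 = 0.118.
Steady-state k*: s·A·k^0.43 = 0.118·k gives k* = (0.51·1.49/0.118)^(1/0.57) ≈ 26.2469.
MPK = 0.43·1.49·26.2469^(-0.57) ≈ 0.0995.
MPK < n+δ = 0.118, so the economy is dynamically inefficient (over-saving).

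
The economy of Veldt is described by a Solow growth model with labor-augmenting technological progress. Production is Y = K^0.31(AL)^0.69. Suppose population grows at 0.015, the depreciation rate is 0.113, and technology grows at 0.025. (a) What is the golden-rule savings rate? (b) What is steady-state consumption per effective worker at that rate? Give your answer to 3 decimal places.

(a) s_gold = 0.310; (b) c_gold ≈ 0.948

Capital per effective worker breaks even when investment replaces (n + g + δ)·k; here n + g + δ = 0.153.
For Cobb-Douglas, s_gold equals capital's share: s_gold = 0.31.
Golden rule sets MPK = n+g+δ: 0.31·k^(0.31−1) = 0.153, so k_gold = (0.31/0.153)^(1/0.69) ≈ 2.7826.
y_gold = 2.7826^0.31 ≈ 1.3733; c_gold = (1−0.31)·y_gold ≈ 0.9476.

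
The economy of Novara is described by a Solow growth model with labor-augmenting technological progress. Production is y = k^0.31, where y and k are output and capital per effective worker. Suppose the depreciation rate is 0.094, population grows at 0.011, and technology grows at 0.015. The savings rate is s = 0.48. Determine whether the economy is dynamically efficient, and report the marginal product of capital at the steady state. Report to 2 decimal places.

The effective depreciation rate is n + g + δ = 0.011 + 0.015 + 0.094 = 0.12.
Steady-state k*: s·k^0.31 = 0.12·k gives k* = (0.48/0.12)^(1/0.69) ≈ 7.4568.
MPK = 0.31·7.4568^(-0.69) ≈ 0.0775.
MPK < n+g+δ = 0.12, so the economy is dynamically inefficient (over-saving).

dynamically inefficient; MPK ≈ 0.08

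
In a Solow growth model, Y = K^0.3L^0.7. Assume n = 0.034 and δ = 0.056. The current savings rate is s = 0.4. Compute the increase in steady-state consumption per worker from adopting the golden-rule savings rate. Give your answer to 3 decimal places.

Break-even investment rate: n + δ = 0.034 + 0.056 = 0.09.
Current steady state (s = 0.4): k* = (0.4/0.09)^(1/0.7) ≈ 8.4227, y* = 8.4227^0.3 ≈ 1.8951, c* = (1−0.4)·1.8951 ≈ 1.1371.
Setting f'(k) = n+δ gives 0.3·k^(0.3−1) = 0.09, hence k_gold = (0.3/0.09)^(1/0.7) ≈ 5.5843.
y_gold = 5.5843^0.3 ≈ 1.6753, c_gold = y_gold − 0.09·k_gold ≈ 1.1727.
Gain: Δc = 1.1727 − 1.1371 ≈ 0.0356.

Δc ≈ 0.036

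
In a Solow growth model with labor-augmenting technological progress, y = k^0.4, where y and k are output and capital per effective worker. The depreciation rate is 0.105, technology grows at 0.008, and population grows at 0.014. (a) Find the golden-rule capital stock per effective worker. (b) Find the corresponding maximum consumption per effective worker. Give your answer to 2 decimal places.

(a) k_gold ≈ 6.77; (b) c_gold ≈ 1.29

The effective depreciation rate is n + g + δ = 0.014 + 0.008 + 0.105 = 0.127.
At the golden rule the marginal product of capital equals n+g+δ: 0.4·k^(0.4−1) = 0.127. Solving, k_gold = (0.4/0.127)^(1/0.6) ≈ 6.7675.
y_gold = 6.7675^0.4 ≈ 2.1487; c_gold = y_gold − 0.127·k_gold ≈ 1.2892.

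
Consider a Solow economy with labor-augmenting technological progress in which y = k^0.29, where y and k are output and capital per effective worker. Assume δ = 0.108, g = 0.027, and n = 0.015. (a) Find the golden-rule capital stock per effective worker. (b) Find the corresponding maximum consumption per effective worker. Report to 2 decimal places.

Break-even investment rate: n + g + δ = 0.015 + 0.027 + 0.108 = 0.15.
Maximizing c = f(k) − (n+g+δ)·k gives f'(k) = n+g+δ, i.e. 0.29·k^(0.29−1) = 0.15, so k_gold = (0.29/0.15)^(1/0.71) ≈ 2.5307.
y_gold = 2.5307^0.29 ≈ 1.3090; c_gold = y_gold − 0.15·k_gold ≈ 0.9294.

(a) k_gold ≈ 2.53; (b) c_gold ≈ 0.93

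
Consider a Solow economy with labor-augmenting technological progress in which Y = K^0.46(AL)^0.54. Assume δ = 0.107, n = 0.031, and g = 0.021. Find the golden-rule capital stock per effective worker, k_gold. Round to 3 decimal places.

k_gold ≈ 7.151

Break-even investment rate: n + g + δ = 0.031 + 0.021 + 0.107 = 0.159.
Golden rule sets MPK = n+g+δ: 0.46·k^(0.46−1) = 0.159, so k_gold = (0.46/0.159)^(1/0.54) ≈ 7.1511.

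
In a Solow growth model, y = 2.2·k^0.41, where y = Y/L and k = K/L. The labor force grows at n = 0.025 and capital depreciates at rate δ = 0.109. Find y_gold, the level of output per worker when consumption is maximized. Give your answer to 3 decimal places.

y_gold ≈ 8.277

The effective depreciation rate is n + δ = 0.025 + 0.109 = 0.134.
Setting f'(k) = n+δ gives 0.41·2.2·k^(0.41−1) = 0.134, hence k_gold = (0.41·2.2/0.134)^(1/0.59) ≈ 25.3257.
Output: y_gold = 2.2·k_gold^0.41 = 2.2·25.3257^0.41 ≈ 8.2772.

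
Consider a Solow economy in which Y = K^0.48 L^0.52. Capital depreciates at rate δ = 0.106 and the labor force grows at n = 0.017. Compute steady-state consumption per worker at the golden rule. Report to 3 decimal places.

c_gold ≈ 1.827

n + δ = 0.017 + 0.106 = 0.123.
Golden rule sets MPK = n+δ: 0.48·k^(0.48−1) = 0.123, so k_gold = (0.48/0.123)^(1/0.52) ≈ 13.7147.
y_gold = 13.7147^0.48 ≈ 3.5144.
c_gold = y_gold − (n+δ)·k_gold = 3.5144 − 0.123·13.7147 ≈ 1.8275.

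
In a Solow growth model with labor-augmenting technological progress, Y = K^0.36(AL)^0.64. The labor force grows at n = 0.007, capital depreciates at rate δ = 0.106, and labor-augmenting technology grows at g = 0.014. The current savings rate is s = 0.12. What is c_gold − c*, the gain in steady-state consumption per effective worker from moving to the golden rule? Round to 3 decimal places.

Δc ≈ 0.298

n + g + δ = 0.007 + 0.014 + 0.106 = 0.127.
Current steady state (s = 0.12): k* = (0.12/0.127)^(1/0.64) ≈ 0.9152, y* = 0.9152^0.36 ≈ 0.9686, c* = (1−0.12)·0.9686 ≈ 0.8524.
Setting f'(k) = n+g+δ gives 0.36·k^(0.36−1) = 0.127, hence k_gold = (0.36/0.127)^(1/0.64) ≈ 5.0937.
y_gold = 5.0937^0.36 ≈ 1.7969, c_gold = y_gold − 0.127·k_gold ≈ 1.1500.
Gain: Δc = 1.1500 − 0.8524 ≈ 0.2977.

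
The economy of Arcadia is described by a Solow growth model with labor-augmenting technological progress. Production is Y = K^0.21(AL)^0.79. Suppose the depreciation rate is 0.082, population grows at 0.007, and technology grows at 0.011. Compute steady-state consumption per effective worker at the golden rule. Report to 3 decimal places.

c_gold ≈ 0.962

Capital per effective worker breaks even when investment replaces (n + g + δ)·k; here n + g + δ = 0.1.
Maximizing c = f(k) − (n+g+δ)·k gives f'(k) = n+g+δ, i.e. 0.21·k^(0.21−1) = 0.1, so k_gold = (0.21/0.1)^(1/0.79) ≈ 2.5578.
y_gold = 2.5578^0.21 ≈ 1.2180.
c_gold = y_gold − (n+g+δ)·k_gold = 1.2180 − 0.1·2.5578 ≈ 0.9622.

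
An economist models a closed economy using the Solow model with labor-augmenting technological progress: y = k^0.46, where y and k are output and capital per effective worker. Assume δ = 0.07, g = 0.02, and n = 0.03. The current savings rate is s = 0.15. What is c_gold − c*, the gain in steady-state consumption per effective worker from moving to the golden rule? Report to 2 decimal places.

Δc ≈ 0.67

Capital per effective worker breaks even when investment replaces (n + g + δ)·k; here n + g + δ = 0.12.
Current steady state (s = 0.15): k* = (0.15/0.12)^(1/0.54) ≈ 1.5117, y* = 1.5117^0.46 ≈ 1.2094, c* = (1−0.15)·1.2094 ≈ 1.0279.
Golden rule sets MPK = n+g+δ: 0.46·k^(0.46−1) = 0.12, so k_gold = (0.46/0.12)^(1/0.54) ≈ 12.0420.
y_gold = 12.0420^0.46 ≈ 3.1414, c_gold = y_gold − 0.12·k_gold ≈ 1.6963.
Gain: Δc = 1.6963 − 1.0279 ≈ 0.6684.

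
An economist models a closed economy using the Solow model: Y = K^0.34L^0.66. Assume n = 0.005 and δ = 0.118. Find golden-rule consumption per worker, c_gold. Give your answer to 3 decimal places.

The effective depreciation rate is n + δ = 0.005 + 0.118 = 0.123.
Setting f'(k) = n+δ gives 0.34·k^(0.34−1) = 0.123, hence k_gold = (0.34/0.123)^(1/0.66) ≈ 4.6671.
y_gold = 4.6671^0.34 ≈ 1.6884.
c_gold = y_gold − (n+δ)·k_gold = 1.6884 − 0.123·4.6671 ≈ 1.1143.

c_gold ≈ 1.114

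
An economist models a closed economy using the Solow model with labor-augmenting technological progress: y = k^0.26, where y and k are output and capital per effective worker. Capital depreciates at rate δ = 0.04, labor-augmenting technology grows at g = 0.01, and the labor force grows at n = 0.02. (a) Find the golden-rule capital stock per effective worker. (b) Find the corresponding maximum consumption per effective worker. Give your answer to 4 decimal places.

(a) k_gold ≈ 5.8898; (b) c_gold ≈ 1.1734

Capital per effective worker breaks even when investment replaces (n + g + δ)·k; here n + g + δ = 0.07.
Setting f'(k) = n+g+δ gives 0.26·k^(0.26−1) = 0.07, hence k_gold = (0.26/0.07)^(1/0.74) ≈ 5.8898.
y_gold = 5.8898^0.26 ≈ 1.5857; c_gold = y_gold − 0.07·k_gold ≈ 1.1734.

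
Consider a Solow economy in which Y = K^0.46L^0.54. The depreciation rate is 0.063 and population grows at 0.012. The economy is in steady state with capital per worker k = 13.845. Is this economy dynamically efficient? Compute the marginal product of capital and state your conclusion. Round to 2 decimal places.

Capital per worker breaks even when investment replaces (n + δ)·k; here n + δ = 0.075.
MPK = 0.46·k^(0.46−1) = 0.46·13.845^(-0.54) ≈ 0.1113.
MPK > 0.075, so the economy is dynamically efficient (under-saving).

dynamically efficient; MPK ≈ 0.11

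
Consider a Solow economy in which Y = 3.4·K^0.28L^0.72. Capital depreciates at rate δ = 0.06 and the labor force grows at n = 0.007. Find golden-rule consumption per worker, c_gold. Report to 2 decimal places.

c_gold ≈ 6.87

Break-even investment rate: n + δ = 0.007 + 0.06 = 0.067.
At the golden rule the marginal product of capital equals n+δ: 0.28·3.4·k^(0.28−1) = 0.067. Solving, k_gold = (0.28·3.4/0.067)^(1/0.72) ≈ 39.8824.
y_gold = 3.4·39.8824^0.28 ≈ 9.5433.
c_gold = y_gold − (n+δ)·k_gold = 9.5433 − 0.067·39.8824 ≈ 6.8712.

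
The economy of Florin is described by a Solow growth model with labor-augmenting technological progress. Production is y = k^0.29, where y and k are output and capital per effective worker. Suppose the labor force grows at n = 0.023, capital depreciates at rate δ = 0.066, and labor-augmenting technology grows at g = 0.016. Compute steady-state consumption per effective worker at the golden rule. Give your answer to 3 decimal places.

c_gold ≈ 1.075

Capital per effective worker breaks even when investment replaces (n + g + δ)·k; here n + g + δ = 0.105.
Setting f'(k) = n+g+δ gives 0.29·k^(0.29−1) = 0.105, hence k_gold = (0.29/0.105)^(1/0.71) ≈ 4.1824.
y_gold = 4.1824^0.29 ≈ 1.5143.
c_gold = y_gold − (n+g+δ)·k_gold = 1.5143 − 0.105·4.1824 ≈ 1.0752.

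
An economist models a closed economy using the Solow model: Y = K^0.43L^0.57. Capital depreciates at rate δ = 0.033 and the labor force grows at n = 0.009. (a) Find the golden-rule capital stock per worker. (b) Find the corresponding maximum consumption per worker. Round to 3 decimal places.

Capital per worker breaks even when investment replaces (n + δ)·k; here n + δ = 0.042.
Golden rule sets MPK = n+δ: 0.43·k^(0.43−1) = 0.042, so k_gold = (0.43/0.042)^(1/0.57) ≈ 59.1990.
y_gold = 59.1990^0.43 ≈ 5.7822; c_gold = y_gold − 0.042·k_gold ≈ 3.2959.

(a) k_gold ≈ 59.199; (b) c_gold ≈ 3.296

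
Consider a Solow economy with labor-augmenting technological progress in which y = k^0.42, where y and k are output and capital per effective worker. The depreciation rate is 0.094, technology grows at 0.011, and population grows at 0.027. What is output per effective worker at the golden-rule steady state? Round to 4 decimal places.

y_gold ≈ 2.3121

n + g + δ = 0.027 + 0.011 + 0.094 = 0.132.
Golden rule sets MPK = n+g+δ: 0.42·k^(0.42−1) = 0.132, so k_gold = (0.42/0.132)^(1/0.58) ≈ 7.3567.
Output: y_gold = k_gold^0.42 = 7.3567^0.42 ≈ 2.3121.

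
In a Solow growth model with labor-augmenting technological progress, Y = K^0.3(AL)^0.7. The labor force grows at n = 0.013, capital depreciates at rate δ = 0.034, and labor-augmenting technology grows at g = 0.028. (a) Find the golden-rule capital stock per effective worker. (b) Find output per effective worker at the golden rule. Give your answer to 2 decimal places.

Break-even investment rate: n + g + δ = 0.013 + 0.028 + 0.034 = 0.075.
Golden rule sets MPK = n+g+δ: 0.3·k^(0.3−1) = 0.075, so k_gold = (0.3/0.075)^(1/0.7) ≈ 7.2458.
y_gold = 7.2458^0.3 ≈ 1.8114.

(a) k_gold ≈ 7.25; (b) y_gold ≈ 1.81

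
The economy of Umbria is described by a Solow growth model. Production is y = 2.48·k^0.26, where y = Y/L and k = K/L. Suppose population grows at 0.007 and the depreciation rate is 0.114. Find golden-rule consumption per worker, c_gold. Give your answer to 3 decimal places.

Break-even investment rate: n + δ = 0.007 + 0.114 = 0.121.
Maximizing c = f(k) − (n+δ)·k gives f'(k) = n+δ, i.e. 0.26·2.48·k^(0.26−1) = 0.121, so k_gold = (0.26·2.48/0.121)^(1/0.74) ≈ 9.5928.
y_gold = 2.48·9.5928^0.26 ≈ 4.4643.
c_gold = y_gold − (n+δ)·k_gold = 4.4643 − 0.121·9.5928 ≈ 3.3036.

c_gold ≈ 3.304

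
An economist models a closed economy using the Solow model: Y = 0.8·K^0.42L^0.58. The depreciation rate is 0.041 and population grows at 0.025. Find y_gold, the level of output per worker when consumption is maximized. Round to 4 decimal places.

y_gold ≈ 2.5996

Break-even investment rate: n + δ = 0.025 + 0.041 = 0.066.
Setting f'(k) = n+δ gives 0.42·0.8·k^(0.42−1) = 0.066, hence k_gold = (0.42·0.8/0.066)^(1/0.58) ≈ 16.5429.
Output: y_gold = 0.8·k_gold^0.42 = 0.8·16.5429^0.42 ≈ 2.5996.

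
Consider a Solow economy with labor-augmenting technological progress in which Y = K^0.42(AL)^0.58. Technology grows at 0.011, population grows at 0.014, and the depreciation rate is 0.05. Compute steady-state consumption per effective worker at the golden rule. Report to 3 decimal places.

c_gold ≈ 2.019

Break-even investment rate: n + g + δ = 0.014 + 0.011 + 0.05 = 0.075.
At the golden rule the marginal product of capital equals n+g+δ: 0.42·k^(0.42−1) = 0.075. Solving, k_gold = (0.42/0.075)^(1/0.58) ≈ 19.4975.
y_gold = 19.4975^0.42 ≈ 3.4817.
c_gold = y_gold − (n+g+δ)·k_gold = 3.4817 − 0.075·19.4975 ≈ 2.0194.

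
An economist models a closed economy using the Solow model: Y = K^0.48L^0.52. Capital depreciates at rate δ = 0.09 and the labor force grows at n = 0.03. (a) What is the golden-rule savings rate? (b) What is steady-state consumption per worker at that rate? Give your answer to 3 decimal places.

(a) s_gold = 0.480; (b) c_gold ≈ 1.870

The effective depreciation rate is n + δ = 0.03 + 0.09 = 0.12.
For Cobb-Douglas, s_gold equals capital's share: s_gold = 0.48.
Setting f'(k) = n+δ gives 0.48·k^(0.48−1) = 0.12, hence k_gold = (0.48/0.12)^(1/0.52) ≈ 14.3816.
y_gold = 14.3816^0.48 ≈ 3.5954; c_gold = (1−0.48)·y_gold ≈ 1.8696.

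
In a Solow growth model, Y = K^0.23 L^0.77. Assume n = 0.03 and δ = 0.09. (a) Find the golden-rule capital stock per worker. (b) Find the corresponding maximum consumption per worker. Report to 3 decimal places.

Capital per worker breaks even when investment replaces (n + δ)·k; here n + δ = 0.12.
Golden rule sets MPK = n+δ: 0.23·k^(0.23−1) = 0.12, so k_gold = (0.23/0.12)^(1/0.77) ≈ 2.3278.
y_gold = 2.3278^0.23 ≈ 1.2145; c_gold = y_gold − 0.12·k_gold ≈ 0.9352.

(a) k_gold ≈ 2.328; (b) c_gold ≈ 0.935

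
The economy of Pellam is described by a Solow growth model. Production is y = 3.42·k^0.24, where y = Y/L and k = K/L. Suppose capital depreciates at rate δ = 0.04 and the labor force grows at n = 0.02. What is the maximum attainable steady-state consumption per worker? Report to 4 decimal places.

c_gold ≈ 5.9375

The effective depreciation rate is n + δ = 0.02 + 0.04 = 0.06.
At the golden rule the marginal product of capital equals n+δ: 0.24·3.42·k^(0.24−1) = 0.06. Solving, k_gold = (0.24·3.42/0.06)^(1/0.76) ≈ 31.2500.
y_gold = 3.42·31.2500^0.24 ≈ 7.8125.
c_gold = y_gold − (n+δ)·k_gold = 7.8125 − 0.06·31.2500 ≈ 5.9375.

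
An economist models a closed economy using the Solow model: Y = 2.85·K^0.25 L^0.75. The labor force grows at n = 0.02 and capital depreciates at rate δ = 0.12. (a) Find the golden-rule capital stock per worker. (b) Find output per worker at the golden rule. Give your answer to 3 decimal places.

The effective depreciation rate is n + δ = 0.02 + 0.12 = 0.14.
At the golden rule the marginal product of capital equals n+δ: 0.25·2.85·k^(0.25−1) = 0.14. Solving, k_gold = (0.25·2.85/0.14)^(1/0.75) ≈ 8.7541.
y_gold = 2.85·8.7541^0.25 ≈ 4.9023.

(a) k_gold ≈ 8.754; (b) y_gold ≈ 4.902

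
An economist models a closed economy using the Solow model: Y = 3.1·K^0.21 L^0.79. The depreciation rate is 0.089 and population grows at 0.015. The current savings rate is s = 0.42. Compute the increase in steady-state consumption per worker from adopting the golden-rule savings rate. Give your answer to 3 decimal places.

The effective depreciation rate is n + δ = 0.015 + 0.089 = 0.104.
Current steady state (s = 0.42): k* = (0.42·3.1/0.104)^(1/0.79) ≈ 24.5097, y* = 3.1·24.5097^0.21 ≈ 6.0691, c* = (1−0.42)·6.0691 ≈ 3.5201.
Maximizing c = f(k) − (n+δ)·k gives f'(k) = n+δ, i.e. 0.21·3.1·k^(0.21−1) = 0.104, so k_gold = (0.21·3.1/0.104)^(1/0.79) ≈ 10.1927.
y_gold = 3.1·10.1927^0.21 ≈ 5.0478, c_gold = y_gold − 0.104·k_gold ≈ 3.9878.
Gain: Δc = 3.9878 − 3.5201 ≈ 0.4677.

Δc ≈ 0.468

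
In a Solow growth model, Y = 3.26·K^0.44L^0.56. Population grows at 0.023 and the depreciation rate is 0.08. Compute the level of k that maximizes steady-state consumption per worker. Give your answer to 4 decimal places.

Capital per worker breaks even when investment replaces (n + δ)·k; here n + δ = 0.103.
Golden rule sets MPK = n+δ: 0.44·3.26·k^(0.44−1) = 0.103, so k_gold = (0.44·3.26/0.103)^(1/0.56) ≈ 110.2958.

k_gold ≈ 110.2958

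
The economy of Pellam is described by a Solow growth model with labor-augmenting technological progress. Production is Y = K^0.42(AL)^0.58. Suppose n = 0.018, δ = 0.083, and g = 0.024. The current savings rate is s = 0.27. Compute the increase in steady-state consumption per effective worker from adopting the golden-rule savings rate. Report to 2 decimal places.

n + g + δ = 0.018 + 0.024 + 0.083 = 0.125.
Current steady state (s = 0.27): k* = (0.27/0.125)^(1/0.58) ≈ 3.7726, y* = 3.7726^0.42 ≈ 1.7466, c* = (1−0.27)·1.7466 ≈ 1.2750.
At the golden rule the marginal product of capital equals n+g+δ: 0.42·k^(0.42−1) = 0.125. Solving, k_gold = (0.42/0.125)^(1/0.58) ≈ 8.0813.
y_gold = 8.0813^0.42 ≈ 2.4052, c_gold = y_gold − 0.125·k_gold ≈ 1.3950.
Gain: Δc = 1.3950 − 1.2750 ≈ 0.1200.

Δc ≈ 0.12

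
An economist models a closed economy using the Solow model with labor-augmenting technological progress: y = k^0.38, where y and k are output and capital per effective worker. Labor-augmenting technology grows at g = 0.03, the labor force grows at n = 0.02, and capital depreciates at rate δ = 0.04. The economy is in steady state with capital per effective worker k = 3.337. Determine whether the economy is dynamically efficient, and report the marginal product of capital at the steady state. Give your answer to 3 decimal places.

dynamically efficient; MPK ≈ 0.180

n + g + δ = 0.02 + 0.03 + 0.04 = 0.09.
MPK = 0.38·k^(0.38−1) = 0.38·3.337^(-0.62) ≈ 0.1800.
MPK > 0.09, so the economy is dynamically efficient (under-saving).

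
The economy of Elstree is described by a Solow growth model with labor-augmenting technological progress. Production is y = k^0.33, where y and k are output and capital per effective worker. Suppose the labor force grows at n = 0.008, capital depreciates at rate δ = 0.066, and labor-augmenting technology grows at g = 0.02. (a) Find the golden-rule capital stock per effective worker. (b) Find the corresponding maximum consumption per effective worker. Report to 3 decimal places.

Capital per effective worker breaks even when investment replaces (n + g + δ)·k; here n + g + δ = 0.094.
Maximizing c = f(k) − (n+g+δ)·k gives f'(k) = n+g+δ, i.e. 0.33·k^(0.33−1) = 0.094, so k_gold = (0.33/0.094)^(1/0.67) ≈ 6.5164.
y_gold = 6.5164^0.33 ≈ 1.8562; c_gold = y_gold − 0.094·k_gold ≈ 1.2436.

(a) k_gold ≈ 6.516; (b) c_gold ≈ 1.244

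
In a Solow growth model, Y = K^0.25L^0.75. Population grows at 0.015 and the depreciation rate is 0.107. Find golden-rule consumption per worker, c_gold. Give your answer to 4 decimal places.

c_gold ≈ 0.9526

The effective depreciation rate is n + δ = 0.015 + 0.107 = 0.122.
Golden rule sets MPK = n+δ: 0.25·k^(0.25−1) = 0.122, so k_gold = (0.25/0.122)^(1/0.75) ≈ 2.6028.
y_gold = 2.6028^0.25 ≈ 1.2702.
c_gold = y_gold − (n+δ)·k_gold = 1.2702 − 0.122·2.6028 ≈ 0.9526.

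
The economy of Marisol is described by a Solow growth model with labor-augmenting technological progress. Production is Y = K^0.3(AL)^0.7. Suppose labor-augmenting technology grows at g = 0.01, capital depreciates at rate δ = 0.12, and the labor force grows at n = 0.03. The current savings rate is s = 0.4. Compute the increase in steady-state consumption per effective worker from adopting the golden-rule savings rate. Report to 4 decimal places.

Δc ≈ 0.0278

Capital per effective worker breaks even when investment replaces (n + g + δ)·k; here n + g + δ = 0.16.
Current steady state (s = 0.4): k* = (0.4/0.16)^(1/0.7) ≈ 3.7024, y* = 3.7024^0.3 ≈ 1.4810, c* = (1−0.4)·1.4810 ≈ 0.8886.
At the golden rule the marginal product of capital equals n+g+δ: 0.3·k^(0.3−1) = 0.16. Solving, k_gold = (0.3/0.16)^(1/0.7) ≈ 2.4547.
y_gold = 2.4547^0.3 ≈ 1.3092, c_gold = y_gold − 0.16·k_gold ≈ 0.9164.
Gain: Δc = 0.9164 − 0.8886 ≈ 0.0278.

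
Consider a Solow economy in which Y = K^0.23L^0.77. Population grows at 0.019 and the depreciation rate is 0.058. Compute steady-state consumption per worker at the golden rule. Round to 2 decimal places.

The effective depreciation rate is n + δ = 0.019 + 0.058 = 0.077.
Maximizing c = f(k) − (n+δ)·k gives f'(k) = n+δ, i.e. 0.23·k^(0.23−1) = 0.077, so k_gold = (0.23/0.077)^(1/0.77) ≈ 4.1418.
y_gold = 4.1418^0.23 ≈ 1.3866.
c_gold = y_gold − (n+δ)·k_gold = 1.3866 − 0.077·4.1418 ≈ 1.0677.

c_gold ≈ 1.07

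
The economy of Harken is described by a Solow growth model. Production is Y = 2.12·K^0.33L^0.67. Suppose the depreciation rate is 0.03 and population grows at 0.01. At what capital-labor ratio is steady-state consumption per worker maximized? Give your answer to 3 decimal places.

Capital per worker breaks even when investment replaces (n + δ)·k; here n + δ = 0.04.
At the golden rule the marginal product of capital equals n+δ: 0.33·2.12·k^(0.33−1) = 0.04. Solving, k_gold = (0.33·2.12/0.04)^(1/0.67) ≈ 71.5995.

k_gold ≈ 71.600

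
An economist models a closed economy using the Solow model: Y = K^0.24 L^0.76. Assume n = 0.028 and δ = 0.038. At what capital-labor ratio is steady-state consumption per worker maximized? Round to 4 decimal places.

k_gold ≈ 5.4666

The effective depreciation rate is n + δ = 0.028 + 0.038 = 0.066.
At the golden rule the marginal product of capital equals n+δ: 0.24·k^(0.24−1) = 0.066. Solving, k_gold = (0.24/0.066)^(1/0.76) ≈ 5.4666.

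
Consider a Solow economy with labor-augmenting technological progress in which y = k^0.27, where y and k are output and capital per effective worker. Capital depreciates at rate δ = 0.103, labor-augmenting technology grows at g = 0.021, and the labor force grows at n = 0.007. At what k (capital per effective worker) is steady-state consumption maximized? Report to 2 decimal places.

Break-even investment rate: n + g + δ = 0.007 + 0.021 + 0.103 = 0.131.
Golden rule sets MPK = n+g+δ: 0.27·k^(0.27−1) = 0.131, so k_gold = (0.27/0.131)^(1/0.73) ≈ 2.6932.

k_gold ≈ 2.69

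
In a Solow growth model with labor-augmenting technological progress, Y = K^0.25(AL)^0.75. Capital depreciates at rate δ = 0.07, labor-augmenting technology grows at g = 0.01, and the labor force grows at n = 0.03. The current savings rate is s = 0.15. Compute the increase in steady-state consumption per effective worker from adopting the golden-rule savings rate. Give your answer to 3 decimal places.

The effective depreciation rate is n + g + δ = 0.03 + 0.01 + 0.07 = 0.11.
Current steady state (s = 0.15): k* = (0.15/0.11)^(1/0.75) ≈ 1.5122, y* = 1.5122^0.25 ≈ 1.1089, c* = (1−0.15)·1.1089 ≈ 0.9426.
Maximizing c = f(k) − (n+g+δ)·k gives f'(k) = n+g+δ, i.e. 0.25·k^(0.25−1) = 0.11, so k_gold = (0.25/0.11)^(1/0.75) ≈ 2.9881.
y_gold = 2.9881^0.25 ≈ 1.3148, c_gold = y_gold − 0.11·k_gold ≈ 0.9861.
Gain: Δc = 0.9861 − 0.9426 ≈ 0.0435.

Δc ≈ 0.043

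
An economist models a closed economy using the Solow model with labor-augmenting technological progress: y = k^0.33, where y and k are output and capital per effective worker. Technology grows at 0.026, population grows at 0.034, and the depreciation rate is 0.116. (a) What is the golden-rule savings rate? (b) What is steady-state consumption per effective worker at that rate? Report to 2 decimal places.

(a) s_gold = 0.33; (b) c_gold ≈ 0.91

n + g + δ = 0.034 + 0.026 + 0.116 = 0.176.
For Cobb-Douglas, s_gold equals capital's share: s_gold = 0.33.
Golden rule sets MPK = n+g+δ: 0.33·k^(0.33−1) = 0.176, so k_gold = (0.33/0.176)^(1/0.67) ≈ 2.5554.
y_gold = 2.5554^0.33 ≈ 1.3629; c_gold = (1−0.33)·y_gold ≈ 0.9131.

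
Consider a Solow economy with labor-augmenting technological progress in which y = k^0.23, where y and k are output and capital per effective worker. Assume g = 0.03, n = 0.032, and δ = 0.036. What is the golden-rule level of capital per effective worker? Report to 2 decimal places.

n + g + δ = 0.032 + 0.03 + 0.036 = 0.098.
Maximizing c = f(k) − (n+g+δ)·k gives f'(k) = n+g+δ, i.e. 0.23·k^(0.23−1) = 0.098, so k_gold = (0.23/0.098)^(1/0.77) ≈ 3.0281.

k_gold ≈ 3.03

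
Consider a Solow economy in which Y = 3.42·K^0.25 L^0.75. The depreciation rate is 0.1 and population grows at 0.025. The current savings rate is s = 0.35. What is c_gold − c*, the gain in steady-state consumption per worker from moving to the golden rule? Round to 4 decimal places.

n + δ = 0.025 + 0.1 = 0.125.
Current steady state (s = 0.35): k* = (0.35·3.42/0.125)^(1/0.75) ≈ 20.3351, y* = 3.42·20.3351^0.25 ≈ 7.2625, c* = (1−0.35)·7.2625 ≈ 4.7206.
Maximizing c = f(k) − (n+δ)·k gives f'(k) = n+δ, i.e. 0.25·3.42·k^(0.25−1) = 0.125, so k_gold = (0.25·3.42/0.125)^(1/0.75) ≈ 12.9840.
y_gold = 3.42·12.9840^0.25 ≈ 6.4920, c_gold = y_gold − 0.125·k_gold ≈ 4.8690.
Gain: Δc = 4.8690 − 4.7206 ≈ 0.1484.

Δc ≈ 0.1484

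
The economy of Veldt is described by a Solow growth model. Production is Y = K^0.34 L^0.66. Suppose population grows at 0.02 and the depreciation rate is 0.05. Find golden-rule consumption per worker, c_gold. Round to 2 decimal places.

Break-even investment rate: n + δ = 0.02 + 0.05 = 0.07.
Golden rule sets MPK = n+δ: 0.34·k^(0.34−1) = 0.07, so k_gold = (0.34/0.07)^(1/0.66) ≈ 10.9641.
y_gold = 10.9641^0.34 ≈ 2.2573.
c_gold = y_gold − (n+δ)·k_gold = 2.2573 − 0.07·10.9641 ≈ 1.4898.

c_gold ≈ 1.49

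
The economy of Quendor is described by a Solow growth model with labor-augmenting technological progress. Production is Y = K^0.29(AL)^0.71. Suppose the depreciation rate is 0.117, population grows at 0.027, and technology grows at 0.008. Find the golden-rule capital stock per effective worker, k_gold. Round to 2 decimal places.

n + g + δ = 0.027 + 0.008 + 0.117 = 0.152.
Maximizing c = f(k) − (n+g+δ)·k gives f'(k) = n+g+δ, i.e. 0.29·k^(0.29−1) = 0.152, so k_gold = (0.29/0.152)^(1/0.71) ≈ 2.4840.

k_gold ≈ 2.48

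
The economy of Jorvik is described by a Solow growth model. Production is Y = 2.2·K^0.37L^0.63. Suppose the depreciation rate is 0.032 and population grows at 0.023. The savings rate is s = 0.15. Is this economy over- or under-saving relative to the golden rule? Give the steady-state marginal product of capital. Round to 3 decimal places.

Break-even investment rate: n + δ = 0.023 + 0.032 = 0.055.
Steady-state k*: s·A·k^0.37 = 0.055·k gives k* = (0.15·2.2/0.055)^(1/0.63) ≈ 17.1854.
MPK = 0.37·2.2·17.1854^(-0.63) ≈ 0.1357.
MPK > n+δ = 0.055, so the economy is dynamically efficient (under-saving).

under-saving; MPK ≈ 0.136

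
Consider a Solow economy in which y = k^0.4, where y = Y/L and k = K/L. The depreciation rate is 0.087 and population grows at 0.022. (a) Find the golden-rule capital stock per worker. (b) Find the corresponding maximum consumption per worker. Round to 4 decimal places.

The effective depreciation rate is n + δ = 0.022 + 0.087 = 0.109.
At the golden rule the marginal product of capital equals n+δ: 0.4·k^(0.4−1) = 0.109. Solving, k_gold = (0.4/0.109)^(1/0.6) ≈ 8.7308.
y_gold = 8.7308^0.4 ≈ 2.3792; c_gold = y_gold − 0.109·k_gold ≈ 1.4275.

(a) k_gold ≈ 8.7308; (b) c_gold ≈ 1.4275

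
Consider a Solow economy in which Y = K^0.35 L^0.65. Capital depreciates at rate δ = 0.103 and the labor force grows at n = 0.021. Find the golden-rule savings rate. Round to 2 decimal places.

s_gold = 0.35

Break-even investment rate: n + δ = 0.021 + 0.103 = 0.124.
At the golden rule MPK = n+δ, and in any Cobb-Douglas steady state s = (n+δ)·k/y = MPK·k/y = capital's share 0.35.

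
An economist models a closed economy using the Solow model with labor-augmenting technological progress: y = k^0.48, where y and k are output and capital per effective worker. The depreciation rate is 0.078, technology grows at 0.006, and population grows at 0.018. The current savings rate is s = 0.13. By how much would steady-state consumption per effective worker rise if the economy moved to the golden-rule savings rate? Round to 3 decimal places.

Δc ≈ 1.084

n + g + δ = 0.018 + 0.006 + 0.078 = 0.102.
Current steady state (s = 0.13): k* = (0.13/0.102)^(1/0.52) ≈ 1.5943, y* = 1.5943^0.48 ≈ 1.2509, c* = (1−0.13)·1.2509 ≈ 1.0883.
Setting f'(k) = n+g+δ gives 0.48·k^(0.48−1) = 0.102, hence k_gold = (0.48/0.102)^(1/0.52) ≈ 19.6581.
y_gold = 19.6581^0.48 ≈ 4.1773, c_gold = y_gold − 0.102·k_gold ≈ 2.1722.
Gain: Δc = 2.1722 − 1.0883 ≈ 1.0839.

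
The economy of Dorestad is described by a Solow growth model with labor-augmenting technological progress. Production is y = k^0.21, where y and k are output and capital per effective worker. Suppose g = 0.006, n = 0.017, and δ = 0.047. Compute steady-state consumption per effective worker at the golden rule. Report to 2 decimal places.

Break-even investment rate: n + g + δ = 0.017 + 0.006 + 0.047 = 0.07.
At the golden rule the marginal product of capital equals n+g+δ: 0.21·k^(0.21−1) = 0.07. Solving, k_gold = (0.21/0.07)^(1/0.79) ≈ 4.0175.
y_gold = 4.0175^0.21 ≈ 1.3392.
c_gold = y_gold − (n+g+δ)·k_gold = 1.3392 − 0.07·4.0175 ≈ 1.0579.

c_gold ≈ 1.06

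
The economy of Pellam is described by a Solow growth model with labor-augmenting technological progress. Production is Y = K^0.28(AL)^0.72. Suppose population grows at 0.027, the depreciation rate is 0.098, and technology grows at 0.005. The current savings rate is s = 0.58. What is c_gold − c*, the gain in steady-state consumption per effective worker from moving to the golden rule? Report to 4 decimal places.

Δc ≈ 0.2190

n + g + δ = 0.027 + 0.005 + 0.098 = 0.13.
Current steady state (s = 0.58): k* = (0.58/0.13)^(1/0.72) ≈ 7.9811, y* = 7.9811^0.28 ≈ 1.7889, c* = (1−0.58)·1.7889 ≈ 0.7513.
Maximizing c = f(k) − (n+g+δ)·k gives f'(k) = n+g+δ, i.e. 0.28·k^(0.28−1) = 0.13, so k_gold = (0.28/0.13)^(1/0.72) ≈ 2.9027.
y_gold = 2.9027^0.28 ≈ 1.3477, c_gold = y_gold − 0.13·k_gold ≈ 0.9703.
Gain: Δc = 0.9703 − 0.7513 ≈ 0.2190.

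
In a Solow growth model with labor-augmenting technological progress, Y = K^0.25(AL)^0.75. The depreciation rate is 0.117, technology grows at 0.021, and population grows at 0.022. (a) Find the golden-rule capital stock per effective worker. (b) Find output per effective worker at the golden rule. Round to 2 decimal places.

n + g + δ = 0.022 + 0.021 + 0.117 = 0.16.
At the golden rule the marginal product of capital equals n+g+δ: 0.25·k^(0.25−1) = 0.16. Solving, k_gold = (0.25/0.16)^(1/0.75) ≈ 1.8131.
y_gold = 1.8131^0.25 ≈ 1.1604.

(a) k_gold ≈ 1.81; (b) y_gold ≈ 1.16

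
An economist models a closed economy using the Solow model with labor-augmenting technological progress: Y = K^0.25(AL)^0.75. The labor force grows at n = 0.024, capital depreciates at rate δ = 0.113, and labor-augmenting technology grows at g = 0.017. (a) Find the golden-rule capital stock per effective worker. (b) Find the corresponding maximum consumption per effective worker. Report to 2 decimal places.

n + g + δ = 0.024 + 0.017 + 0.113 = 0.154.
At the golden rule the marginal product of capital equals n+g+δ: 0.25·k^(0.25−1) = 0.154. Solving, k_gold = (0.25/0.154)^(1/0.75) ≈ 1.9079.
y_gold = 1.9079^0.25 ≈ 1.1753; c_gold = y_gold − 0.154·k_gold ≈ 0.8815.

(a) k_gold ≈ 1.91; (b) c_gold ≈ 0.88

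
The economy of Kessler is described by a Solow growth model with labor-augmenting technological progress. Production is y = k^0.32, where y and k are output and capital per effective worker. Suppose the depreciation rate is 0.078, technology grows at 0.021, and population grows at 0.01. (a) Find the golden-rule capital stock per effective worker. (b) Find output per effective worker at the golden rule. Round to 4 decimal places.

(a) k_gold ≈ 4.8734; (b) y_gold ≈ 1.6600

Break-even investment rate: n + g + δ = 0.01 + 0.021 + 0.078 = 0.109.
Golden rule sets MPK = n+g+δ: 0.32·k^(0.32−1) = 0.109, so k_gold = (0.32/0.109)^(1/0.68) ≈ 4.8734.
y_gold = 4.8734^0.32 ≈ 1.6600.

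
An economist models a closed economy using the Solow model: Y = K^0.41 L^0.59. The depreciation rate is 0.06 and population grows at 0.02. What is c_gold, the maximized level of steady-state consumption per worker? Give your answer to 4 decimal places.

c_gold ≈ 1.8367

n + δ = 0.02 + 0.06 = 0.08.
At the golden rule the marginal product of capital equals n+δ: 0.41·k^(0.41−1) = 0.08. Solving, k_gold = (0.41/0.08)^(1/0.59) ≈ 15.9541.
y_gold = 15.9541^0.41 ≈ 3.1130.
c_gold = y_gold − (n+δ)·k_gold = 3.1130 − 0.08·15.9541 ≈ 1.8367.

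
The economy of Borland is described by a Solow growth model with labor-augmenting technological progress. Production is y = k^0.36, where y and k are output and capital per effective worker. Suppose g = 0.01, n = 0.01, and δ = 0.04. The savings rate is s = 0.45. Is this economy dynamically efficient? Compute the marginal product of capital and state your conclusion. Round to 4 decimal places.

dynamically inefficient; MPK ≈ 0.0480

The effective depreciation rate is n + g + δ = 0.01 + 0.01 + 0.04 = 0.06.
Steady-state k*: s·k^0.36 = 0.06·k gives k* = (0.45/0.06)^(1/0.64) ≈ 23.2961.
MPK = 0.36·23.2961^(-0.64) ≈ 0.0480.
MPK < n+g+δ = 0.06, so the economy is dynamically inefficient (over-saving).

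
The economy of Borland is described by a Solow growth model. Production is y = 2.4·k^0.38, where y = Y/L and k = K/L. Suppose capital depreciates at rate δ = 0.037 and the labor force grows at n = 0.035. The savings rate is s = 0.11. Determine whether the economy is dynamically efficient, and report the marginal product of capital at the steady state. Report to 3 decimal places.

dynamically efficient; MPK ≈ 0.249

Break-even investment rate: n + δ = 0.035 + 0.037 = 0.072.
Steady-state k*: s·A·k^0.38 = 0.072·k gives k* = (0.11·2.4/0.072)^(1/0.62) ≈ 8.1305.
MPK = 0.38·2.4·8.1305^(-0.62) ≈ 0.2487.
MPK > n+δ = 0.072, so the economy is dynamically efficient (under-saving).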